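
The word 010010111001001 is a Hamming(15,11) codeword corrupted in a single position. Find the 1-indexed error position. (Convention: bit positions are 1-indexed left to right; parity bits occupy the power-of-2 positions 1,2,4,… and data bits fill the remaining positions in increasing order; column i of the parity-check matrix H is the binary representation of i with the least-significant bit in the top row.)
Syndrome s = H · r^T (mod 2), r = 010010111001001:
  s[0] = (101010101010101)·(010010111001001) mod 2 = 0+0+0+0+1+0+1+0+1+0+0+0+0+0+1 mod 2 = 0
  s[1] = (011001100110011)·(010010111001001) mod 2 = 0+1+0+0+0+0+1+0+0+0+0+0+0+0+1 mod 2 = 1
  s[2] = (000111100001111)·(010010111001001) mod 2 = 0+0+0+0+1+0+1+0+0+0+0+1+0+0+1 mod 2 = 0
  s[3] = (000000011111111)·(010010111001001) mod 2 = 0+0+0+0+0+0+0+1+1+0+0+1+0+0+1 mod 2 = 0
Syndrome = 0100
Column i of H is the binary representation of i, so the syndrome is the binary index of the flipped bit.
Read s = 0100 with s[0] as LSB: 0·2^0 + 1·2^1 + 0·2^2 + 0·2^3 = 2.
Error is at bit position 2.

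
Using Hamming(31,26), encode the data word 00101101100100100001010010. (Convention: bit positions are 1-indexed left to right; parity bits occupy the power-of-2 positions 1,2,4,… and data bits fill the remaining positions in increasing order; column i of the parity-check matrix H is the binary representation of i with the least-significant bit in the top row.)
Codeword c = d · G (mod 2), d = 00101101100100100001010010:
  c[0] = d·G[:,0] = (00101101100100100001010010)·(11011010101101010101010101) mod 2 = 0+0+0+0+1+0+0+0+1+0+0+1+0+0+0+0+0+0+0+1+0+1+0+0+0+0 mod 2 = 1
  c[1] = d·G[:,1] = (00101101100100100001010010)·(10110110011011001100110011) mod 2 = 0+0+1+0+0+1+0+0+0+0+0+0+0+0+0+0+0+0+0+0+0+1+0+0+1+0 mod 2 = 0
  c[2] = d·G[:,2] = (00101101100100100001010010)·(10000000000000000000000000) mod 2 = 0+0+0+0+0+0+0+0+0+0+0+0+0+0+0+0+0+0+0+0+0+0+0+0+0+0 mod 2 = 0
  c[3] = d·G[:,3] = (00101101100100100001010010)·(01110001111000111100001111) mod 2 = 0+0+1+0+0+0+0+1+1+0+0+0+0+0+1+0+0+0+0+0+0+0+0+0+1+0 mod 2 = 1
  c[4] = d·G[:,4] = (00101101100100100001010010)·(01000000000000000000000000) mod 2 = 0+0+0+0+0+0+0+0+0+0+0+0+0+0+0+0+0+0+0+0+0+0+0+0+0+0 mod 2 = 0
  c[5] = d·G[:,5] = (00101101100100100001010010)·(00100000000000000000000000) mod 2 = 0+0+1+0+0+0+0+0+0+0+0+0+0+0+0+0+0+0+0+0+0+0+0+0+0+0 mod 2 = 1
  c[6] = d·G[:,6] = (00101101100100100001010010)·(00010000000000000000000000) mod 2 = 0+0+0+0+0+0+0+0+0+0+0+0+0+0+0+0+0+0+0+0+0+0+0+0+0+0 mod 2 = 0
  c[7] = d·G[:,7] = (00101101100100100001010010)·(00001111111000000011111111) mod 2 = 0+0+0+0+1+1+0+1+1+0+0+0+0+0+0+0+0+0+0+1+0+1+0+0+1+0 mod 2 = 1
  c[8] = d·G[:,8] = (00101101100100100001010010)·(00001000000000000000000000) mod 2 = 0+0+0+0+1+0+0+0+0+0+0+0+0+0+0+0+0+0+0+0+0+0+0+0+0+0 mod 2 = 1
  c[9] = d·G[:,9] = (00101101100100100001010010)·(00000100000000000000000000) mod 2 = 0+0+0+0+0+1+0+0+0+0+0+0+0+0+0+0+0+0+0+0+0+0+0+0+0+0 mod 2 = 1
  c[10] = d·G[:,10] = (00101101100100100001010010)·(00000010000000000000000000) mod 2 = 0+0+0+0+0+0+0+0+0+0+0+0+0+0+0+0+0+0+0+0+0+0+0+0+0+0 mod 2 = 0
  c[11] = d·G[:,11] = (00101101100100100001010010)·(00000001000000000000000000) mod 2 = 0+0+0+0+0+0+0+1+0+0+0+0+0+0+0+0+0+0+0+0+0+0+0+0+0+0 mod 2 = 1
  c[12] = d·G[:,12] = (00101101100100100001010010)·(00000000100000000000000000) mod 2 = 0+0+0+0+0+0+0+0+1+0+0+0+0+0+0+0+0+0+0+0+0+0+0+0+0+0 mod 2 = 1
  c[13] = d·G[:,13] = (00101101100100100001010010)·(00000000010000000000000000) mod 2 = 0+0+0+0+0+0+0+0+0+0+0+0+0+0+0+0+0+0+0+0+0+0+0+0+0+0 mod 2 = 0
  c[14] = d·G[:,14] = (00101101100100100001010010)·(00000000001000000000000000) mod 2 = 0+0+0+0+0+0+0+0+0+0+0+0+0+0+0+0+0+0+0+0+0+0+0+0+0+0 mod 2 = 0
  c[15] = d·G[:,15] = (00101101100100100001010010)·(00000000000111111111111111) mod 2 = 0+0+0+0+0+0+0+0+0+0+0+1+0+0+1+0+0+0+0+1+0+1+0+0+1+0 mod 2 = 1
  c[16] = d·G[:,16] = (00101101100100100001010010)·(00000000000100000000000000) mod 2 = 0+0+0+0+0+0+0+0+0+0+0+1+0+0+0+0+0+0+0+0+0+0+0+0+0+0 mod 2 = 1
  c[17] = d·G[:,17] = (00101101100100100001010010)·(00000000000010000000000000) mod 2 = 0+0+0+0+0+0+0+0+0+0+0+0+0+0+0+0+0+0+0+0+0+0+0+0+0+0 mod 2 = 0
  c[18] = d·G[:,18] = (00101101100100100001010010)·(00000000000001000000000000) mod 2 = 0+0+0+0+0+0+0+0+0+0+0+0+0+0+0+0+0+0+0+0+0+0+0+0+0+0 mod 2 = 0
  c[19] = d·G[:,19] = (00101101100100100001010010)·(00000000000000100000000000) mod 2 = 0+0+0+0+0+0+0+0+0+0+0+0+0+0+1+0+0+0+0+0+0+0+0+0+0+0 mod 2 = 1
  c[20] = d·G[:,20] = (00101101100100100001010010)·(00000000000000010000000000) mod 2 = 0+0+0+0+0+0+0+0+0+0+0+0+0+0+0+0+0+0+0+0+0+0+0+0+0+0 mod 2 = 0
  c[21] = d·G[:,21] = (00101101100100100001010010)·(00000000000000001000000000) mod 2 = 0+0+0+0+0+0+0+0+0+0+0+0+0+0+0+0+0+0+0+0+0+0+0+0+0+0 mod 2 = 0
  c[22] = d·G[:,22] = (00101101100100100001010010)·(00000000000000000100000000) mod 2 = 0+0+0+0+0+0+0+0+0+0+0+0+0+0+0+0+0+0+0+0+0+0+0+0+0+0 mod 2 = 0
  c[23] = d·G[:,23] = (00101101100100100001010010)·(00000000000000000010000000) mod 2 = 0+0+0+0+0+0+0+0+0+0+0+0+0+0+0+0+0+0+0+0+0+0+0+0+0+0 mod 2 = 0
  c[24] = d·G[:,24] = (00101101100100100001010010)·(00000000000000000001000000) mod 2 = 0+0+0+0+0+0+0+0+0+0+0+0+0+0+0+0+0+0+0+1+0+0+0+0+0+0 mod 2 = 1
  c[25] = d·G[:,25] = (00101101100100100001010010)·(00000000000000000000100000) mod 2 = 0+0+0+0+0+0+0+0+0+0+0+0+0+0+0+0+0+0+0+0+0+0+0+0+0+0 mod 2 = 0
  c[26] = d·G[:,26] = (00101101100100100001010010)·(00000000000000000000010000) mod 2 = 0+0+0+0+0+0+0+0+0+0+0+0+0+0+0+0+0+0+0+0+0+1+0+0+0+0 mod 2 = 1
  c[27] = d·G[:,27] = (00101101100100100001010010)·(00000000000000000000001000) mod 2 = 0+0+0+0+0+0+0+0+0+0+0+0+0+0+0+0+0+0+0+0+0+0+0+0+0+0 mod 2 = 0
  c[28] = d·G[:,28] = (00101101100100100001010010)·(00000000000000000000000100) mod 2 = 0+0+0+0+0+0+0+0+0+0+0+0+0+0+0+0+0+0+0+0+0+0+0+0+0+0 mod 2 = 0
  c[29] = d·G[:,29] = (00101101100100100001010010)·(00000000000000000000000010) mod 2 = 0+0+0+0+0+0+0+0+0+0+0+0+0+0+0+0+0+0+0+0+0+0+0+0+1+0 mod 2 = 1
  c[30] = d·G[:,30] = (00101101100100100001010010)·(00000000000000000000000001) mod 2 = 0+0+0+0+0+0+0+0+0+0+0+0+0+0+0+0+0+0+0+0+0+0+0+0+0+0 mod 2 = 0
Codeword = 1001010111011001100100001010010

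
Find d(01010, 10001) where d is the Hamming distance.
XOR = 11011, count of 1s = 4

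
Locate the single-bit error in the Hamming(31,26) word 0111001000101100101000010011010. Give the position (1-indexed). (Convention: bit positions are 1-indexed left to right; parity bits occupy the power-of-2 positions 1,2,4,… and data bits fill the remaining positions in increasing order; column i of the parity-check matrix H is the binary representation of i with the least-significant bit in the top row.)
Syndrome s = H · r^T (mod 2), r = 0111001000101100101000010011010:
  s[0] = (1010101010101010101010101010101)·(0111001000101100101000010011010) mod 2 = 0+0+1+0+0+0+1+0+0+0+1+0+1+0+0+0+1+0+1+0+0+0+0+0+0+0+1+0+0+0+0 mod 2 = 1
  s[1] = (0110011001100110011001100110011)·(0111001000101100101000010011010) mod 2 = 0+1+1+0+0+0+1+0+0+0+1+0+0+1+0+0+0+0+1+0+0+0+0+0+0+0+1+0+0+1+0 mod 2 = 0
  s[2] = (0001111000011110000111100001111)·(0111001000101100101000010011010) mod 2 = 0+0+0+1+0+0+1+0+0+0+0+0+1+1+0+0+0+0+0+0+0+0+0+0+0+0+0+1+0+1+0 mod 2 = 0
  s[3] = (0000000111111110000000011111111)·(0111001000101100101000010011010) mod 2 = 0+0+0+0+0+0+0+0+0+0+1+0+1+1+0+0+0+0+0+0+0+0+0+1+0+0+1+1+0+1+0 mod 2 = 1
  s[4] = (0000000000000001111111111111111)·(0111001000101100101000010011010) mod 2 = 0+0+0+0+0+0+0+0+0+0+0+0+0+0+0+0+1+0+1+0+0+0+0+1+0+0+1+1+0+1+0 mod 2 = 0
Syndrome = 10010
Column i of H is the binary representation of i, so the syndrome is the binary index of the flipped bit.
Read s = 10010 with s[0] as LSB: 1·2^0 + 0·2^1 + 0·2^2 + 1·2^3 + 0·2^4 = 9.
Error is at bit position 9.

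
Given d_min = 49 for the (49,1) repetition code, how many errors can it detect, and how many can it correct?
Detection only: up to d_min − 1 = 48 errors.
Correction: up to ⌊(d_min − 1)/2⌋ = ⌊48/2⌋ = 24 errors.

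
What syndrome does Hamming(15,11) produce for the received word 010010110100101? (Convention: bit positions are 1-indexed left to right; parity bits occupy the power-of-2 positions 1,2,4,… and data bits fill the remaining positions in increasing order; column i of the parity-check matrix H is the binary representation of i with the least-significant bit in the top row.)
Syndrome s = H · r^T (mod 2), r = 010010110100101:
  s[0] = (101010101010101)·(010010110100101) mod 2 = 0+0+0+0+1+0+1+0+0+0+0+0+1+0+1 mod 2 = 0
  s[1] = (011001100110011)·(010010110100101) mod 2 = 0+1+0+0+0+0+1+0+0+1+0+0+0+0+1 mod 2 = 0
  s[2] = (000111100001111)·(010010110100101) mod 2 = 0+0+0+0+1+0+1+0+0+0+0+0+1+0+1 mod 2 = 0
  s[3] = (000000011111111)·(010010110100101) mod 2 = 0+0+0+0+0+0+0+1+0+1+0+0+1+0+1 mod 2 = 0
Syndrome = 0000
s = 0: no error detected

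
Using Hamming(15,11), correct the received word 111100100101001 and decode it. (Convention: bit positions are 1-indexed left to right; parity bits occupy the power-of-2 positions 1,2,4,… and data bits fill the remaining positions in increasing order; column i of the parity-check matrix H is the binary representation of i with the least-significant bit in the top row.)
Syndrome s = H · r^T (mod 2), r = 111100100101001:
  s[0] = (101010101010101)·(111100100101001) mod 2 = 1+0+1+0+0+0+1+0+0+0+0+0+0+0+1 mod 2 = 0
  s[1] = (011001100110011)·(111100100101001) mod 2 = 0+1+1+0+0+0+1+0+0+1+0+0+0+0+1 mod 2 = 1
  s[2] = (000111100001111)·(111100100101001) mod 2 = 0+0+0+1+0+0+1+0+0+0+0+1+0+0+1 mod 2 = 0
  s[3] = (000000011111111)·(111100100101001) mod 2 = 0+0+0+0+0+0+0+0+0+1+0+1+0+0+1 mod 2 = 1
Syndrome = 0101
Column 10 of H equals this syndrome → error at bit 10 (1-indexed).
Flip bit 10: 111100100101001 → 111100100001001
Extract data bits at positions {3,5,6,7,9,10,11,12,13,14,15}: 10010001001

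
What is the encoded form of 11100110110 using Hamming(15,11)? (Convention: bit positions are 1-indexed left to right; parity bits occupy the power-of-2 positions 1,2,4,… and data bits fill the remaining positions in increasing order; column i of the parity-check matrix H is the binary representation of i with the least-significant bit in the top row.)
Codeword c = d · G (mod 2), d = 11100110110:
  c[0] = d·G[:,0] = (11100110110)·(11011010101) mod 2 = 1+1+0+0+0+0+1+0+1+0+0 mod 2 = 0
  c[1] = d·G[:,1] = (11100110110)·(10110110011) mod 2 = 1+0+1+0+0+1+1+0+0+1+0 mod 2 = 1
  c[2] = d·G[:,2] = (11100110110)·(10000000000) mod 2 = 1+0+0+0+0+0+0+0+0+0+0 mod 2 = 1
  c[3] = d·G[:,3] = (11100110110)·(01110001111) mod 2 = 0+1+1+0+0+0+0+0+1+1+0 mod 2 = 0
  c[4] = d·G[:,4] = (11100110110)·(01000000000) mod 2 = 0+1+0+0+0+0+0+0+0+0+0 mod 2 = 1
  c[5] = d·G[:,5] = (11100110110)·(00100000000) mod 2 = 0+0+1+0+0+0+0+0+0+0+0 mod 2 = 1
  c[6] = d·G[:,6] = (11100110110)·(00010000000) mod 2 = 0+0+0+0+0+0+0+0+0+0+0 mod 2 = 0
  c[7] = d·G[:,7] = (11100110110)·(00001111111) mod 2 = 0+0+0+0+0+1+1+0+1+1+0 mod 2 = 0
  c[8] = d·G[:,8] = (11100110110)·(00001000000) mod 2 = 0+0+0+0+0+0+0+0+0+0+0 mod 2 = 0
  c[9] = d·G[:,9] = (11100110110)·(00000100000) mod 2 = 0+0+0+0+0+1+0+0+0+0+0 mod 2 = 1
  c[10] = d·G[:,10] = (11100110110)·(00000010000) mod 2 = 0+0+0+0+0+0+1+0+0+0+0 mod 2 = 1
  c[11] = d·G[:,11] = (11100110110)·(00000001000) mod 2 = 0+0+0+0+0+0+0+0+0+0+0 mod 2 = 0
  c[12] = d·G[:,12] = (11100110110)·(00000000100) mod 2 = 0+0+0+0+0+0+0+0+1+0+0 mod 2 = 1
  c[13] = d·G[:,13] = (11100110110)·(00000000010) mod 2 = 0+0+0+0+0+0+0+0+0+1+0 mod 2 = 1
  c[14] = d·G[:,14] = (11100110110)·(00000000001) mod 2 = 0+0+0+0+0+0+0+0+0+0+0 mod 2 = 0
Codeword = 011011000110110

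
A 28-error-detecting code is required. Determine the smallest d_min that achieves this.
Detecting e errors requires d_min ≥ e + 1 = 28 + 1 = 29.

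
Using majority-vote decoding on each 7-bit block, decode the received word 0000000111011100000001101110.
Split into 7-bit blocks and majority-vote each:
  block 1 = 0000000: 0 ones, 7 zeros → 0
  block 2 = 1110111: 6 ones, 1 zeros → 1
  block 3 = 0000000: 0 ones, 7 zeros → 0
  block 4 = 1101110: 5 ones, 2 zeros → 1
Decoded = 0101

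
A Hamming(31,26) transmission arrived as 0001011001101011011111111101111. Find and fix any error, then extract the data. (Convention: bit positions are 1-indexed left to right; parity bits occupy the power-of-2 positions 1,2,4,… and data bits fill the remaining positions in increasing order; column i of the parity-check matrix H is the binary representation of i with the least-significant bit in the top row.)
Syndrome s = H · r^T (mod 2), r = 0001011001101011011111111101111:
  s[0] = (1010101010101010101010101010101)·(0001011001101011011111111101111) mod 2 = 0+0+0+0+0+0+1+0+0+0+1+0+1+0+1+0+0+0+1+0+1+0+1+0+1+0+0+0+1+0+1 mod 2 = 0
  s[1] = (0110011001100110011001100110011)·(0001011001101011011111111101111) mod 2 = 0+0+0+0+0+1+1+0+0+1+1+0+0+0+1+0+0+1+1+0+0+1+1+0+0+1+0+0+0+1+1 mod 2 = 0
  s[2] = (0001111000011110000111100001111)·(0001011001101011011111111101111) mod 2 = 0+0+0+1+0+1+1+0+0+0+0+0+1+0+1+0+0+0+0+1+1+1+1+0+0+0+0+1+1+1+1 mod 2 = 1
  s[3] = (0000000111111110000000011111111)·(0001011001101011011111111101111) mod 2 = 0+0+0+0+0+0+0+0+0+1+1+0+1+0+1+0+0+0+0+0+0+0+0+1+1+1+0+1+1+1+1 mod 2 = 1
  s[4] = (0000000000000001111111111111111)·(0001011001101011011111111101111) mod 2 = 0+0+0+0+0+0+0+0+0+0+0+0+0+0+0+1+0+1+1+1+1+1+1+1+1+1+0+1+1+1+1 mod 2 = 0
Syndrome = 00110
Column 12 of H equals this syndrome → error at bit 12 (1-indexed).
Flip bit 12: 0001011001101011011111111101111 → 0001011001111011011111111101111
Extract data bits at positions {3,5,6,7,9,10,11,12,13,14,15,17,18,19,20,21,22,23,24,25,26,27,28,29,30,31}: 00110111101011111111101111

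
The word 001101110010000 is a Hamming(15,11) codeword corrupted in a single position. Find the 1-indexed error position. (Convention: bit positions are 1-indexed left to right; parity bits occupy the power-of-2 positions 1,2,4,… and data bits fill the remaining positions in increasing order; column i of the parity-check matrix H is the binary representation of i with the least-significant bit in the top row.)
Syndrome s = H · r^T (mod 2), r = 001101110010000:
  s[0] = (101010101010101)·(001101110010000) mod 2 = 0+0+1+0+0+0+1+0+0+0+1+0+0+0+0 mod 2 = 1
  s[1] = (011001100110011)·(001101110010000) mod 2 = 0+0+1+0+0+1+1+0+0+0+1+0+0+0+0 mod 2 = 0
  s[2] = (000111100001111)·(001101110010000) mod 2 = 0+0+0+1+0+1+1+0+0+0+0+0+0+0+0 mod 2 = 1
  s[3] = (000000011111111)·(001101110010000) mod 2 = 0+0+0+0+0+0+0+1+0+0+1+0+0+0+0 mod 2 = 0
Syndrome = 1010
Column i of H is the binary representation of i, so the syndrome is the binary index of the flipped bit.
Read s = 1010 with s[0] as LSB: 1·2^0 + 0·2^1 + 1·2^2 + 0·2^3 = 5.
Error is at bit position 5.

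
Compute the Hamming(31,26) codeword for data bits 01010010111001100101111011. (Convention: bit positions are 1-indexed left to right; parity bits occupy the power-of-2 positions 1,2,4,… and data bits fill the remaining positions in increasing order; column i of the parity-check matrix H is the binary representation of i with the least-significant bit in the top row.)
Codeword c = d · G (mod 2), d = 01010010111001100101111011:
  c[0] = d·G[:,0] = (01010010111001100101111011)·(11011010101101010101010101) mod 2 = 0+1+0+1+0+0+1+0+1+0+1+0+0+1+0+0+0+1+0+1+0+1+0+0+0+1 mod 2 = 0
  c[1] = d·G[:,1] = (01010010111001100101111011)·(10110110011011001100110011) mod 2 = 0+0+0+1+0+0+1+0+0+1+1+0+0+1+0+0+0+1+0+0+1+1+0+0+1+1 mod 2 = 0
  c[2] = d·G[:,2] = (01010010111001100101111011)·(10000000000000000000000000) mod 2 = 0+0+0+0+0+0+0+0+0+0+0+0+0+0+0+0+0+0+0+0+0+0+0+0+0+0 mod 2 = 0
  c[3] = d·G[:,3] = (01010010111001100101111011)·(01110001111000111100001111) mod 2 = 0+1+0+1+0+0+0+0+1+1+1+0+0+0+1+0+0+1+0+0+0+0+1+0+1+1 mod 2 = 0
  c[4] = d·G[:,4] = (01010010111001100101111011)·(01000000000000000000000000) mod 2 = 0+1+0+0+0+0+0+0+0+0+0+0+0+0+0+0+0+0+0+0+0+0+0+0+0+0 mod 2 = 1
  c[5] = d·G[:,5] = (01010010111001100101111011)·(00100000000000000000000000) mod 2 = 0+0+0+0+0+0+0+0+0+0+0+0+0+0+0+0+0+0+0+0+0+0+0+0+0+0 mod 2 = 0
  c[6] = d·G[:,6] = (01010010111001100101111011)·(00010000000000000000000000) mod 2 = 0+0+0+1+0+0+0+0+0+0+0+0+0+0+0+0+0+0+0+0+0+0+0+0+0+0 mod 2 = 1
  c[7] = d·G[:,7] = (01010010111001100101111011)·(00001111111000000011111111) mod 2 = 0+0+0+0+0+0+1+0+1+1+1+0+0+0+0+0+0+0+0+1+1+1+1+0+1+1 mod 2 = 0
  c[8] = d·G[:,8] = (01010010111001100101111011)·(00001000000000000000000000) mod 2 = 0+0+0+0+0+0+0+0+0+0+0+0+0+0+0+0+0+0+0+0+0+0+0+0+0+0 mod 2 = 0
  c[9] = d·G[:,9] = (01010010111001100101111011)·(00000100000000000000000000) mod 2 = 0+0+0+0+0+0+0+0+0+0+0+0+0+0+0+0+0+0+0+0+0+0+0+0+0+0 mod 2 = 0
  c[10] = d·G[:,10] = (01010010111001100101111011)·(00000010000000000000000000) mod 2 = 0+0+0+0+0+0+1+0+0+0+0+0+0+0+0+0+0+0+0+0+0+0+0+0+0+0 mod 2 = 1
  c[11] = d·G[:,11] = (01010010111001100101111011)·(00000001000000000000000000) mod 2 = 0+0+0+0+0+0+0+0+0+0+0+0+0+0+0+0+0+0+0+0+0+0+0+0+0+0 mod 2 = 0
  c[12] = d·G[:,12] = (01010010111001100101111011)·(00000000100000000000000000) mod 2 = 0+0+0+0+0+0+0+0+1+0+0+0+0+0+0+0+0+0+0+0+0+0+0+0+0+0 mod 2 = 1
  c[13] = d·G[:,13] = (01010010111001100101111011)·(00000000010000000000000000) mod 2 = 0+0+0+0+0+0+0+0+0+1+0+0+0+0+0+0+0+0+0+0+0+0+0+0+0+0 mod 2 = 1
  c[14] = d·G[:,14] = (01010010111001100101111011)·(00000000001000000000000000) mod 2 = 0+0+0+0+0+0+0+0+0+0+1+0+0+0+0+0+0+0+0+0+0+0+0+0+0+0 mod 2 = 1
  c[15] = d·G[:,15] = (01010010111001100101111011)·(00000000000111111111111111) mod 2 = 0+0+0+0+0+0+0+0+0+0+0+0+0+1+1+0+0+1+0+1+1+1+1+0+1+1 mod 2 = 1
  c[16] = d·G[:,16] = (01010010111001100101111011)·(00000000000100000000000000) mod 2 = 0+0+0+0+0+0+0+0+0+0+0+0+0+0+0+0+0+0+0+0+0+0+0+0+0+0 mod 2 = 0
  c[17] = d·G[:,17] = (01010010111001100101111011)·(00000000000010000000000000) mod 2 = 0+0+0+0+0+0+0+0+0+0+0+0+0+0+0+0+0+0+0+0+0+0+0+0+0+0 mod 2 = 0
  c[18] = d·G[:,18] = (01010010111001100101111011)·(00000000000001000000000000) mod 2 = 0+0+0+0+0+0+0+0+0+0+0+0+0+1+0+0+0+0+0+0+0+0+0+0+0+0 mod 2 = 1
  c[19] = d·G[:,19] = (01010010111001100101111011)·(00000000000000100000000000) mod 2 = 0+0+0+0+0+0+0+0+0+0+0+0+0+0+1+0+0+0+0+0+0+0+0+0+0+0 mod 2 = 1
  c[20] = d·G[:,20] = (01010010111001100101111011)·(00000000000000010000000000) mod 2 = 0+0+0+0+0+0+0+0+0+0+0+0+0+0+0+0+0+0+0+0+0+0+0+0+0+0 mod 2 = 0
  c[21] = d·G[:,21] = (01010010111001100101111011)·(00000000000000001000000000) mod 2 = 0+0+0+0+0+0+0+0+0+0+0+0+0+0+0+0+0+0+0+0+0+0+0+0+0+0 mod 2 = 0
  c[22] = d·G[:,22] = (01010010111001100101111011)·(00000000000000000100000000) mod 2 = 0+0+0+0+0+0+0+0+0+0+0+0+0+0+0+0+0+1+0+0+0+0+0+0+0+0 mod 2 = 1
  c[23] = d·G[:,23] = (01010010111001100101111011)·(00000000000000000010000000) mod 2 = 0+0+0+0+0+0+0+0+0+0+0+0+0+0+0+0+0+0+0+0+0+0+0+0+0+0 mod 2 = 0
  c[24] = d·G[:,24] = (01010010111001100101111011)·(00000000000000000001000000) mod 2 = 0+0+0+0+0+0+0+0+0+0+0+0+0+0+0+0+0+0+0+1+0+0+0+0+0+0 mod 2 = 1
  c[25] = d·G[:,25] = (01010010111001100101111011)·(00000000000000000000100000) mod 2 = 0+0+0+0+0+0+0+0+0+0+0+0+0+0+0+0+0+0+0+0+1+0+0+0+0+0 mod 2 = 1
  c[26] = d·G[:,26] = (01010010111001100101111011)·(00000000000000000000010000) mod 2 = 0+0+0+0+0+0+0+0+0+0+0+0+0+0+0+0+0+0+0+0+0+1+0+0+0+0 mod 2 = 1
  c[27] = d·G[:,27] = (01010010111001100101111011)·(00000000000000000000001000) mod 2 = 0+0+0+0+0+0+0+0+0+0+0+0+0+0+0+0+0+0+0+0+0+0+1+0+0+0 mod 2 = 1
  c[28] = d·G[:,28] = (01010010111001100101111011)·(00000000000000000000000100) mod 2 = 0+0+0+0+0+0+0+0+0+0+0+0+0+0+0+0+0+0+0+0+0+0+0+0+0+0 mod 2 = 0
  c[29] = d·G[:,29] = (01010010111001100101111011)·(00000000000000000000000010) mod 2 = 0+0+0+0+0+0+0+0+0+0+0+0+0+0+0+0+0+0+0+0+0+0+0+0+1+0 mod 2 = 1
  c[30] = d·G[:,30] = (01010010111001100101111011)·(00000000000000000000000001) mod 2 = 0+0+0+0+0+0+0+0+0+0+0+0+0+0+0+0+0+0+0+0+0+0+0+0+0+1 mod 2 = 1
Codeword = 0000101000101111001100101111011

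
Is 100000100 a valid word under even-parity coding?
Sum of all bits: 1+0+0+0+0+0+1+0+0 = 2; 2 mod 2 = 0. Result is 0 → valid parity.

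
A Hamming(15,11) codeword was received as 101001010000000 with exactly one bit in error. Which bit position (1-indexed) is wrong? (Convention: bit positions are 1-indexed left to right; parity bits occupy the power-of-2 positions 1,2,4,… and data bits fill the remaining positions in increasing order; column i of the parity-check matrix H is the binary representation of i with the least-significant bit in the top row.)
Syndrome s = H · r^T (mod 2), r = 101001010000000:
  s[0] = (101010101010101)·(101001010000000) mod 2 = 1+0+1+0+0+0+0+0+0+0+0+0+0+0+0 mod 2 = 0
  s[1] = (011001100110011)·(101001010000000) mod 2 = 0+0+1+0+0+1+0+0+0+0+0+0+0+0+0 mod 2 = 0
  s[2] = (000111100001111)·(101001010000000) mod 2 = 0+0+0+0+0+1+0+0+0+0+0+0+0+0+0 mod 2 = 1
  s[3] = (000000011111111)·(101001010000000) mod 2 = 0+0+0+0+0+0+0+1+0+0+0+0+0+0+0 mod 2 = 1
Syndrome = 0011
Column i of H is the binary representation of i, so the syndrome is the binary index of the flipped bit.
Read s = 0011 with s[0] as LSB: 0·2^0 + 0·2^1 + 1·2^2 + 1·2^3 = 12.
Error is at bit position 12.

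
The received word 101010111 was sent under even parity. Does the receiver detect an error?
Sum of received bits: 1+0+1+0+1+0+1+1+1 = 6; 6 mod 2 = 0. Result is 0 → no error detected.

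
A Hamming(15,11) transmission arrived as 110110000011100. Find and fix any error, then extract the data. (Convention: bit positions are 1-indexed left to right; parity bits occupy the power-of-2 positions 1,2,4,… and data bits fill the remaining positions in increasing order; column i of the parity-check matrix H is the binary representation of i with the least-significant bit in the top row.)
Syndrome s = H · r^T (mod 2), r = 110110000011100:
  s[0] = (101010101010101)·(110110000011100) mod 2 = 1+0+0+0+1+0+0+0+0+0+1+0+1+0+0 mod 2 = 0
  s[1] = (011001100110011)·(110110000011100) mod 2 = 0+1+0+0+0+0+0+0+0+0+1+0+0+0+0 mod 2 = 0
  s[2] = (000111100001111)·(110110000011100) mod 2 = 0+0+0+1+1+0+0+0+0+0+0+1+1+0+0 mod 2 = 0
  s[3] = (000000011111111)·(110110000011100) mod 2 = 0+0+0+0+0+0+0+0+0+0+1+1+1+0+0 mod 2 = 1
Syndrome = 0001
Column 8 of H equals this syndrome → error at bit 8 (1-indexed).
Flip bit 8: 110110000011100 → 110110010011100
Extract data bits at positions {3,5,6,7,9,10,11,12,13,14,15}: 01000011100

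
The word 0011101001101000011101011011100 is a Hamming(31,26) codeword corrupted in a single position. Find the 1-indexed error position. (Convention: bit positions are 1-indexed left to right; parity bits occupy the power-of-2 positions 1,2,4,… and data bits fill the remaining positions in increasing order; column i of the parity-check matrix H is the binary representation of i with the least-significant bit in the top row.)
Syndrome s = H · r^T (mod 2), r = 0011101001101000011101011011100:
  s[0] = (1010101010101010101010101010101)·(0011101001101000011101011011100) mod 2 = 0+0+1+0+1+0+1+0+0+0+1+0+1+0+0+0+0+0+1+0+0+0+0+0+1+0+1+0+1+0+0 mod 2 = 1
  s[1] = (0110011001100110011001100110011)·(0011101001101000011101011011100) mod 2 = 0+0+1+0+0+0+1+0+0+1+1+0+0+0+0+0+0+1+1+0+0+1+0+0+0+0+1+0+0+0+0 mod 2 = 0
  s[2] = (0001111000011110000111100001111)·(0011101001101000011101011011100) mod 2 = 0+0+0+1+1+0+1+0+0+0+0+0+1+0+0+0+0+0+0+1+0+1+0+0+0+0+0+1+1+0+0 mod 2 = 0
  s[3] = (0000000111111110000000011111111)·(0011101001101000011101011011100) mod 2 = 0+0+0+0+0+0+0+0+0+1+1+0+1+0+0+0+0+0+0+0+0+0+0+1+1+0+1+1+1+0+0 mod 2 = 0
  s[4] = (0000000000000001111111111111111)·(0011101001101000011101011011100) mod 2 = 0+0+0+0+0+0+0+0+0+0+0+0+0+0+0+0+0+1+1+1+0+1+0+1+1+0+1+1+1+0+0 mod 2 = 1
Syndrome = 10001
Column i of H is the binary representation of i, so the syndrome is the binary index of the flipped bit.
Read s = 10001 with s[0] as LSB: 1·2^0 + 0·2^1 + 0·2^2 + 0·2^3 + 1·2^4 = 17.
Error is at bit position 17.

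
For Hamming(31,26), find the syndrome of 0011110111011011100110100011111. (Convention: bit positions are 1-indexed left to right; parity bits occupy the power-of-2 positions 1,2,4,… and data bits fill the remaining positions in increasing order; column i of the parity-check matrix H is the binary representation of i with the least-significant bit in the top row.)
Syndrome s = H · r^T (mod 2), r = 0011110111011011100110100011111:
  s[0] = (1010101010101010101010101010101)·(0011110111011011100110100011111) mod 2 = 0+0+1+0+1+0+0+0+1+0+0+0+1+0+1+0+1+0+0+0+1+0+1+0+0+0+1+0+1+0+1 mod 2 = 1
  s[1] = (0110011001100110011001100110011)·(0011110111011011100110100011111) mod 2 = 0+0+1+0+0+1+0+0+0+1+0+0+0+0+1+0+0+0+0+0+0+0+1+0+0+0+1+0+0+1+1 mod 2 = 0
  s[2] = (0001111000011110000111100001111)·(0011110111011011100110100011111) mod 2 = 0+0+0+1+1+1+0+0+0+0+0+1+1+0+1+0+0+0+0+1+1+0+1+0+0+0+0+1+1+1+1 mod 2 = 1
  s[3] = (0000000111111110000000011111111)·(0011110111011011100110100011111) mod 2 = 0+0+0+0+0+0+0+1+1+1+0+1+1+0+1+0+0+0+0+0+0+0+0+0+0+0+1+1+1+1+1 mod 2 = 1
  s[4] = (0000000000000001111111111111111)·(0011110111011011100110100011111) mod 2 = 0+0+0+0+0+0+0+0+0+0+0+0+0+0+0+1+1+0+0+1+1+0+1+0+0+0+1+1+1+1+1 mod 2 = 0
Syndrome = 10110
Non-zero syndrome: error at position 13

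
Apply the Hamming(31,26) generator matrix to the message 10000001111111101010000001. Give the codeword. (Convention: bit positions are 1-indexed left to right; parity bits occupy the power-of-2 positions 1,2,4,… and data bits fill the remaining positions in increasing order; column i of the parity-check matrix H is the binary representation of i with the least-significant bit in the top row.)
Codeword c = d · G (mod 2), d = 10000001111111101010000001:
  c[0] = d·G[:,0] = (10000001111111101010000001)·(11011010101101010101010101) mod 2 = 1+0+0+0+0+0+0+0+1+0+1+1+0+1+0+0+0+0+0+0+0+0+0+0+0+1 mod 2 = 0
  c[1] = d·G[:,1] = (10000001111111101010000001)·(10110110011011001100110011) mod 2 = 1+0+0+0+0+0+0+0+0+1+1+0+1+1+0+0+1+0+0+0+0+0+0+0+0+1 mod 2 = 1
  c[2] = d·G[:,2] = (10000001111111101010000001)·(10000000000000000000000000) mod 2 = 1+0+0+0+0+0+0+0+0+0+0+0+0+0+0+0+0+0+0+0+0+0+0+0+0+0 mod 2 = 1
  c[3] = d·G[:,3] = (10000001111111101010000001)·(01110001111000111100001111) mod 2 = 0+0+0+0+0+0+0+1+1+1+1+0+0+0+1+0+1+0+0+0+0+0+0+0+0+1 mod 2 = 1
  c[4] = d·G[:,4] = (10000001111111101010000001)·(01000000000000000000000000) mod 2 = 0+0+0+0+0+0+0+0+0+0+0+0+0+0+0+0+0+0+0+0+0+0+0+0+0+0 mod 2 = 0
  c[5] = d·G[:,5] = (10000001111111101010000001)·(00100000000000000000000000) mod 2 = 0+0+0+0+0+0+0+0+0+0+0+0+0+0+0+0+0+0+0+0+0+0+0+0+0+0 mod 2 = 0
  c[6] = d·G[:,6] = (10000001111111101010000001)·(00010000000000000000000000) mod 2 = 0+0+0+0+0+0+0+0+0+0+0+0+0+0+0+0+0+0+0+0+0+0+0+0+0+0 mod 2 = 0
  c[7] = d·G[:,7] = (10000001111111101010000001)·(00001111111000000011111111) mod 2 = 0+0+0+0+0+0+0+1+1+1+1+0+0+0+0+0+0+0+1+0+0+0+0+0+0+1 mod 2 = 0
  c[8] = d·G[:,8] = (10000001111111101010000001)·(00001000000000000000000000) mod 2 = 0+0+0+0+0+0+0+0+0+0+0+0+0+0+0+0+0+0+0+0+0+0+0+0+0+0 mod 2 = 0
  c[9] = d·G[:,9] = (10000001111111101010000001)·(00000100000000000000000000) mod 2 = 0+0+0+0+0+0+0+0+0+0+0+0+0+0+0+0+0+0+0+0+0+0+0+0+0+0 mod 2 = 0
  c[10] = d·G[:,10] = (10000001111111101010000001)·(00000010000000000000000000) mod 2 = 0+0+0+0+0+0+0+0+0+0+0+0+0+0+0+0+0+0+0+0+0+0+0+0+0+0 mod 2 = 0
  c[11] = d·G[:,11] = (10000001111111101010000001)·(00000001000000000000000000) mod 2 = 0+0+0+0+0+0+0+1+0+0+0+0+0+0+0+0+0+0+0+0+0+0+0+0+0+0 mod 2 = 1
  c[12] = d·G[:,12] = (10000001111111101010000001)·(00000000100000000000000000) mod 2 = 0+0+0+0+0+0+0+0+1+0+0+0+0+0+0+0+0+0+0+0+0+0+0+0+0+0 mod 2 = 1
  c[13] = d·G[:,13] = (10000001111111101010000001)·(00000000010000000000000000) mod 2 = 0+0+0+0+0+0+0+0+0+1+0+0+0+0+0+0+0+0+0+0+0+0+0+0+0+0 mod 2 = 1
  c[14] = d·G[:,14] = (10000001111111101010000001)·(00000000001000000000000000) mod 2 = 0+0+0+0+0+0+0+0+0+0+1+0+0+0+0+0+0+0+0+0+0+0+0+0+0+0 mod 2 = 1
  c[15] = d·G[:,15] = (10000001111111101010000001)·(00000000000111111111111111) mod 2 = 0+0+0+0+0+0+0+0+0+0+0+1+1+1+1+0+1+0+1+0+0+0+0+0+0+1 mod 2 = 1
  c[16] = d·G[:,16] = (10000001111111101010000001)·(00000000000100000000000000) mod 2 = 0+0+0+0+0+0+0+0+0+0+0+1+0+0+0+0+0+0+0+0+0+0+0+0+0+0 mod 2 = 1
  c[17] = d·G[:,17] = (10000001111111101010000001)·(00000000000010000000000000) mod 2 = 0+0+0+0+0+0+0+0+0+0+0+0+1+0+0+0+0+0+0+0+0+0+0+0+0+0 mod 2 = 1
  c[18] = d·G[:,18] = (10000001111111101010000001)·(00000000000001000000000000) mod 2 = 0+0+0+0+0+0+0+0+0+0+0+0+0+1+0+0+0+0+0+0+0+0+0+0+0+0 mod 2 = 1
  c[19] = d·G[:,19] = (10000001111111101010000001)·(00000000000000100000000000) mod 2 = 0+0+0+0+0+0+0+0+0+0+0+0+0+0+1+0+0+0+0+0+0+0+0+0+0+0 mod 2 = 1
  c[20] = d·G[:,20] = (10000001111111101010000001)·(00000000000000010000000000) mod 2 = 0+0+0+0+0+0+0+0+0+0+0+0+0+0+0+0+0+0+0+0+0+0+0+0+0+0 mod 2 = 0
  c[21] = d·G[:,21] = (10000001111111101010000001)·(00000000000000001000000000) mod 2 = 0+0+0+0+0+0+0+0+0+0+0+0+0+0+0+0+1+0+0+0+0+0+0+0+0+0 mod 2 = 1
  c[22] = d·G[:,22] = (10000001111111101010000001)·(00000000000000000100000000) mod 2 = 0+0+0+0+0+0+0+0+0+0+0+0+0+0+0+0+0+0+0+0+0+0+0+0+0+0 mod 2 = 0
  c[23] = d·G[:,23] = (10000001111111101010000001)·(00000000000000000010000000) mod 2 = 0+0+0+0+0+0+0+0+0+0+0+0+0+0+0+0+0+0+1+0+0+0+0+0+0+0 mod 2 = 1
  c[24] = d·G[:,24] = (10000001111111101010000001)·(00000000000000000001000000) mod 2 = 0+0+0+0+0+0+0+0+0+0+0+0+0+0+0+0+0+0+0+0+0+0+0+0+0+0 mod 2 = 0
  c[25] = d·G[:,25] = (10000001111111101010000001)·(00000000000000000000100000) mod 2 = 0+0+0+0+0+0+0+0+0+0+0+0+0+0+0+0+0+0+0+0+0+0+0+0+0+0 mod 2 = 0
  c[26] = d·G[:,26] = (10000001111111101010000001)·(00000000000000000000010000) mod 2 = 0+0+0+0+0+0+0+0+0+0+0+0+0+0+0+0+0+0+0+0+0+0+0+0+0+0 mod 2 = 0
  c[27] = d·G[:,27] = (10000001111111101010000001)·(00000000000000000000001000) mod 2 = 0+0+0+0+0+0+0+0+0+0+0+0+0+0+0+0+0+0+0+0+0+0+0+0+0+0 mod 2 = 0
  c[28] = d·G[:,28] = (10000001111111101010000001)·(00000000000000000000000100) mod 2 = 0+0+0+0+0+0+0+0+0+0+0+0+0+0+0+0+0+0+0+0+0+0+0+0+0+0 mod 2 = 0
  c[29] = d·G[:,29] = (10000001111111101010000001)·(00000000000000000000000010) mod 2 = 0+0+0+0+0+0+0+0+0+0+0+0+0+0+0+0+0+0+0+0+0+0+0+0+0+0 mod 2 = 0
  c[30] = d·G[:,30] = (10000001111111101010000001)·(00000000000000000000000001) mod 2 = 0+0+0+0+0+0+0+0+0+0+0+0+0+0+0+0+0+0+0+0+0+0+0+0+0+1 mod 2 = 1
Codeword = 0111000000011111111101010000001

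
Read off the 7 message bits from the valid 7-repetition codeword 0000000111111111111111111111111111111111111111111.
Split into 7-bit blocks: 0000000 1111111 1111111 1111111 1111111 1111111 1111111
Data = 0111111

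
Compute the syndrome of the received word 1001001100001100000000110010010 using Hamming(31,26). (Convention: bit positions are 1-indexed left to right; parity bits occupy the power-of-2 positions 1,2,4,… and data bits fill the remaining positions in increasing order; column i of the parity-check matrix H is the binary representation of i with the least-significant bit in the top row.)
Syndrome s = H · r^T (mod 2), r = 1001001100001100000000110010010:
  s[0] = (1010101010101010101010101010101)·(1001001100001100000000110010010) mod 2 = 1+0+0+0+0+0+1+0+0+0+0+0+1+0+0+0+0+0+0+0+0+0+1+0+0+0+1+0+0+0+0 mod 2 = 1
  s[1] = (0110011001100110011001100110011)·(1001001100001100000000110010010) mod 2 = 0+0+0+0+0+0+1+0+0+0+0+0+0+1+0+0+0+0+0+0+0+0+1+0+0+0+1+0+0+1+0 mod 2 = 1
  s[2] = (0001111000011110000111100001111)·(1001001100001100000000110010010) mod 2 = 0+0+0+1+0+0+1+0+0+0+0+0+1+1+0+0+0+0+0+0+0+0+1+0+0+0+0+0+0+1+0 mod 2 = 0
  s[3] = (0000000111111110000000011111111)·(1001001100001100000000110010010) mod 2 = 0+0+0+0+0+0+0+1+0+0+0+0+1+1+0+0+0+0+0+0+0+0+0+1+0+0+1+0+0+1+0 mod 2 = 0
  s[4] = (0000000000000001111111111111111)·(1001001100001100000000110010010) mod 2 = 0+0+0+0+0+0+0+0+0+0+0+0+0+0+0+0+0+0+0+0+0+0+1+1+0+0+1+0+0+1+0 mod 2 = 0
Syndrome = 11000
Non-zero syndrome: error at position 3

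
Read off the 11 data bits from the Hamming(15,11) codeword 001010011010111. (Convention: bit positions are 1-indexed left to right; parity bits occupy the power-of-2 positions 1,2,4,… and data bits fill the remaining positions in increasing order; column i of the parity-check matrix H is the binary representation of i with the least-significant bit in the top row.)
Parity bits occupy power-of-2 positions; data bits are at positions {3,5,6,7,9,10,11,12,13,14,15} (1-indexed).
Extract: c[3]=1 c[5]=1 c[6]=0 c[7]=0 c[9]=1 c[10]=0 c[11]=1 c[12]=0 c[13]=1 c[14]=1 c[15]=1
Data = 11001010111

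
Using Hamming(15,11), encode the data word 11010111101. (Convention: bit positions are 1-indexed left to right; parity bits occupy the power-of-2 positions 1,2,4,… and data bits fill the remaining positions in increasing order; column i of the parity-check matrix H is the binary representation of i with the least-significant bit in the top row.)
Codeword c = d · G (mod 2), d = 11010111101:
  c[0] = d·G[:,0] = (11010111101)·(11011010101) mod 2 = 1+1+0+1+0+0+1+0+1+0+1 mod 2 = 0
  c[1] = d·G[:,1] = (11010111101)·(10110110011) mod 2 = 1+0+0+1+0+1+1+0+0+0+1 mod 2 = 1
  c[2] = d·G[:,2] = (11010111101)·(10000000000) mod 2 = 1+0+0+0+0+0+0+0+0+0+0 mod 2 = 1
  c[3] = d·G[:,3] = (11010111101)·(01110001111) mod 2 = 0+1+0+1+0+0+0+1+1+0+1 mod 2 = 1
  c[4] = d·G[:,4] = (11010111101)·(01000000000) mod 2 = 0+1+0+0+0+0+0+0+0+0+0 mod 2 = 1
  c[5] = d·G[:,5] = (11010111101)·(00100000000) mod 2 = 0+0+0+0+0+0+0+0+0+0+0 mod 2 = 0
  c[6] = d·G[:,6] = (11010111101)·(00010000000) mod 2 = 0+0+0+1+0+0+0+0+0+0+0 mod 2 = 1
  c[7] = d·G[:,7] = (11010111101)·(00001111111) mod 2 = 0+0+0+0+0+1+1+1+1+0+1 mod 2 = 1
  c[8] = d·G[:,8] = (11010111101)·(00001000000) mod 2 = 0+0+0+0+0+0+0+0+0+0+0 mod 2 = 0
  c[9] = d·G[:,9] = (11010111101)·(00000100000) mod 2 = 0+0+0+0+0+1+0+0+0+0+0 mod 2 = 1
  c[10] = d·G[:,10] = (11010111101)·(00000010000) mod 2 = 0+0+0+0+0+0+1+0+0+0+0 mod 2 = 1
  c[11] = d·G[:,11] = (11010111101)·(00000001000) mod 2 = 0+0+0+0+0+0+0+1+0+0+0 mod 2 = 1
  c[12] = d·G[:,12] = (11010111101)·(00000000100) mod 2 = 0+0+0+0+0+0+0+0+1+0+0 mod 2 = 1
  c[13] = d·G[:,13] = (11010111101)·(00000000010) mod 2 = 0+0+0+0+0+0+0+0+0+0+0 mod 2 = 0
  c[14] = d·G[:,14] = (11010111101)·(00000000001) mod 2 = 0+0+0+0+0+0+0+0+0+0+1 mod 2 = 1
Codeword = 011110110111101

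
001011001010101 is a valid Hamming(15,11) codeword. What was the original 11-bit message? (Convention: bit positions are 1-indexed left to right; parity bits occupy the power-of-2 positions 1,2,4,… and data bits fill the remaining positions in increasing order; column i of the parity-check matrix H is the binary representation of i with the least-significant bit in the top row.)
Parity bits occupy power-of-2 positions; data bits are at positions {3,5,6,7,9,10,11,12,13,14,15} (1-indexed).
Extract: c[3]=1 c[5]=1 c[6]=1 c[7]=0 c[9]=1 c[10]=0 c[11]=1 c[12]=0 c[13]=1 c[14]=0 c[15]=1
Data = 11101010101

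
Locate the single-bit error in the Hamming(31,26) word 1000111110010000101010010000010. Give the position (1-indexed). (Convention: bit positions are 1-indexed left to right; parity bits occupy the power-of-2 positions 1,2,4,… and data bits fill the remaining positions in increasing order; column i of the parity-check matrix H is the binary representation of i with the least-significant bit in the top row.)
Syndrome s = H · r^T (mod 2), r = 1000111110010000101010010000010:
  s[0] = (1010101010101010101010101010101)·(1000111110010000101010010000010) mod 2 = 1+0+0+0+1+0+1+0+1+0+0+0+0+0+0+0+1+0+1+0+1+0+0+0+0+0+0+0+0+0+0 mod 2 = 1
  s[1] = (0110011001100110011001100110011)·(1000111110010000101010010000010) mod 2 = 0+0+0+0+0+1+1+0+0+0+0+0+0+0+0+0+0+0+1+0+0+0+0+0+0+0+0+0+0+1+0 mod 2 = 0
  s[2] = (0001111000011110000111100001111)·(1000111110010000101010010000010) mod 2 = 0+0+0+0+1+1+1+0+0+0+0+1+0+0+0+0+0+0+0+0+1+0+0+0+0+0+0+0+0+1+0 mod 2 = 0
  s[3] = (0000000111111110000000011111111)·(1000111110010000101010010000010) mod 2 = 0+0+0+0+0+0+0+1+1+0+0+1+0+0+0+0+0+0+0+0+0+0+0+1+0+0+0+0+0+1+0 mod 2 = 1
  s[4] = (0000000000000001111111111111111)·(1000111110010000101010010000010) mod 2 = 0+0+0+0+0+0+0+0+0+0+0+0+0+0+0+0+1+0+1+0+1+0+0+1+0+0+0+0+0+1+0 mod 2 = 1
Syndrome = 10011
Column i of H is the binary representation of i, so the syndrome is the binary index of the flipped bit.
Read s = 10011 with s[0] as LSB: 1·2^0 + 0·2^1 + 0·2^2 + 1·2^3 + 1·2^4 = 25.
Error is at bit position 25.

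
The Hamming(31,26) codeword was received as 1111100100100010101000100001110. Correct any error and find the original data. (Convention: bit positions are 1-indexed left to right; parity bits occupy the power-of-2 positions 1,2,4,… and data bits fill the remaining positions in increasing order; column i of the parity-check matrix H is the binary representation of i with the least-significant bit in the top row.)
Syndrome s = H · r^T (mod 2), r = 1111100100100010101000100001110:
  s[0] = (1010101010101010101010101010101)·(1111100100100010101000100001110) mod 2 = 1+0+1+0+1+0+0+0+0+0+1+0+0+0+1+0+1+0+1+0+0+0+1+0+0+0+0+0+1+0+0 mod 2 = 1
  s[1] = (0110011001100110011001100110011)·(1111100100100010101000100001110) mod 2 = 0+1+1+0+0+0+0+0+0+0+1+0+0+0+1+0+0+0+1+0+0+0+1+0+0+0+0+0+0+1+0 mod 2 = 1
  s[2] = (0001111000011110000111100001111)·(1111100100100010101000100001110) mod 2 = 0+0+0+1+1+0+0+0+0+0+0+0+0+0+1+0+0+0+0+0+0+0+1+0+0+0+0+1+1+1+0 mod 2 = 1
  s[3] = (0000000111111110000000011111111)·(1111100100100010101000100001110) mod 2 = 0+0+0+0+0+0+0+1+0+0+1+0+0+0+1+0+0+0+0+0+0+0+0+0+0+0+0+1+1+1+0 mod 2 = 0
  s[4] = (0000000000000001111111111111111)·(1111100100100010101000100001110) mod 2 = 0+0+0+0+0+0+0+0+0+0+0+0+0+0+0+0+1+0+1+0+0+0+1+0+0+0+0+1+1+1+0 mod 2 = 0
Syndrome = 11100
Column 7 of H equals this syndrome → error at bit 7 (1-indexed).
Flip bit 7: 1111100100100010101000100001110 → 1111101100100010101000100001110
Extract data bits at positions {3,5,6,7,9,10,11,12,13,14,15,17,18,19,20,21,22,23,24,25,26,27,28,29,30,31}: 11010010001101000100001110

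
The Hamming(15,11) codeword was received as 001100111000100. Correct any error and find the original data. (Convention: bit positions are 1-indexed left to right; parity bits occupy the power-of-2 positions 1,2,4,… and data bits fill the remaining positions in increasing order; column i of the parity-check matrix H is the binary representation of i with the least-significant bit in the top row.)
Syndrome s = H · r^T (mod 2), r = 001100111000100:
  s[0] = (101010101010101)·(001100111000100) mod 2 = 0+0+1+0+0+0+1+0+1+0+0+0+1+0+0 mod 2 = 0
  s[1] = (011001100110011)·(001100111000100) mod 2 = 0+0+1+0+0+0+1+0+0+0+0+0+0+0+0 mod 2 = 0
  s[2] = (000111100001111)·(001100111000100) mod 2 = 0+0+0+1+0+0+1+0+0+0+0+0+1+0+0 mod 2 = 1
  s[3] = (000000011111111)·(001100111000100) mod 2 = 0+0+0+0+0+0+0+1+1+0+0+0+1+0+0 mod 2 = 1
Syndrome = 0011
Column 12 of H equals this syndrome → error at bit 12 (1-indexed).
Flip bit 12: 001100111000100 → 001100111001100
Extract data bits at positions {3,5,6,7,9,10,11,12,13,14,15}: 10011001100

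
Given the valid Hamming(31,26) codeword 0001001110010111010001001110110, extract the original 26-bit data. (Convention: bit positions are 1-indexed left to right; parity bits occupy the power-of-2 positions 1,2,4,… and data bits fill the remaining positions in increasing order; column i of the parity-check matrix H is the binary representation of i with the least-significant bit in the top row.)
Parity bits occupy power-of-2 positions; data bits are at positions {3,5,6,7,9,10,11,12,13,14,15,17,18,19,20,21,22,23,24,25,26,27,28,29,30,31} (1-indexed).
Extract: c[3]=0 c[5]=0 c[6]=0 c[7]=1 c[9]=1 c[10]=0 c[11]=0 c[12]=1 c[13]=0 c[14]=1 c[15]=1 c[17]=0 c[18]=1 c[19]=0 c[20]=0 c[21]=0 c[22]=1 c[23]=0 c[24]=0 c[25]=1 c[26]=1 c[27]=1 c[28]=0 c[29]=1 c[30]=1 c[31]=0
Data = 00011001011010001001110110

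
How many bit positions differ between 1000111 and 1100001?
XOR = 0100110, count of 1s = 3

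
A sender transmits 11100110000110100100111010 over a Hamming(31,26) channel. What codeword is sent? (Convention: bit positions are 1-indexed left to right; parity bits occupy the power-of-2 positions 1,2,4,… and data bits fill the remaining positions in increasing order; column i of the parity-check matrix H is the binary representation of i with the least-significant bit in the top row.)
Codeword c = d · G (mod 2), d = 11100110000110100100111010:
  c[0] = d·G[:,0] = (11100110000110100100111010)·(11011010101101010101010101) mod 2 = 1+1+0+0+0+0+1+0+0+0+0+1+0+0+0+0+0+1+0+0+0+1+0+0+0+0 mod 2 = 0
  c[1] = d·G[:,1] = (11100110000110100100111010)·(10110110011011001100110011) mod 2 = 1+0+1+0+0+1+1+0+0+0+0+0+1+0+0+0+0+1+0+0+1+1+0+0+1+0 mod 2 = 1
  c[2] = d·G[:,2] = (11100110000110100100111010)·(10000000000000000000000000) mod 2 = 1+0+0+0+0+0+0+0+0+0+0+0+0+0+0+0+0+0+0+0+0+0+0+0+0+0 mod 2 = 1
  c[3] = d·G[:,3] = (11100110000110100100111010)·(01110001111000111100001111) mod 2 = 0+1+1+0+0+0+0+0+0+0+0+0+0+0+1+0+0+1+0+0+0+0+1+0+1+0 mod 2 = 0
  c[4] = d·G[:,4] = (11100110000110100100111010)·(01000000000000000000000000) mod 2 = 0+1+0+0+0+0+0+0+0+0+0+0+0+0+0+0+0+0+0+0+0+0+0+0+0+0 mod 2 = 1
  c[5] = d·G[:,5] = (11100110000110100100111010)·(00100000000000000000000000) mod 2 = 0+0+1+0+0+0+0+0+0+0+0+0+0+0+0+0+0+0+0+0+0+0+0+0+0+0 mod 2 = 1
  c[6] = d·G[:,6] = (11100110000110100100111010)·(00010000000000000000000000) mod 2 = 0+0+0+0+0+0+0+0+0+0+0+0+0+0+0+0+0+0+0+0+0+0+0+0+0+0 mod 2 = 0
  c[7] = d·G[:,7] = (11100110000110100100111010)·(00001111111000000011111111) mod 2 = 0+0+0+0+0+1+1+0+0+0+0+0+0+0+0+0+0+0+0+0+1+1+1+0+1+0 mod 2 = 0
  c[8] = d·G[:,8] = (11100110000110100100111010)·(00001000000000000000000000) mod 2 = 0+0+0+0+0+0+0+0+0+0+0+0+0+0+0+0+0+0+0+0+0+0+0+0+0+0 mod 2 = 0
  c[9] = d·G[:,9] = (11100110000110100100111010)·(00000100000000000000000000) mod 2 = 0+0+0+0+0+1+0+0+0+0+0+0+0+0+0+0+0+0+0+0+0+0+0+0+0+0 mod 2 = 1
  c[10] = d·G[:,10] = (11100110000110100100111010)·(00000010000000000000000000) mod 2 = 0+0+0+0+0+0+1+0+0+0+0+0+0+0+0+0+0+0+0+0+0+0+0+0+0+0 mod 2 = 1
  c[11] = d·G[:,11] = (11100110000110100100111010)·(00000001000000000000000000) mod 2 = 0+0+0+0+0+0+0+0+0+0+0+0+0+0+0+0+0+0+0+0+0+0+0+0+0+0 mod 2 = 0
  c[12] = d·G[:,12] = (11100110000110100100111010)·(00000000100000000000000000) mod 2 = 0+0+0+0+0+0+0+0+0+0+0+0+0+0+0+0+0+0+0+0+0+0+0+0+0+0 mod 2 = 0
  c[13] = d·G[:,13] = (11100110000110100100111010)·(00000000010000000000000000) mod 2 = 0+0+0+0+0+0+0+0+0+0+0+0+0+0+0+0+0+0+0+0+0+0+0+0+0+0 mod 2 = 0
  c[14] = d·G[:,14] = (11100110000110100100111010)·(00000000001000000000000000) mod 2 = 0+0+0+0+0+0+0+0+0+0+0+0+0+0+0+0+0+0+0+0+0+0+0+0+0+0 mod 2 = 0
  c[15] = d·G[:,15] = (11100110000110100100111010)·(00000000000111111111111111) mod 2 = 0+0+0+0+0+0+0+0+0+0+0+1+1+0+1+0+0+1+0+0+1+1+1+0+1+0 mod 2 = 0
  c[16] = d·G[:,16] = (11100110000110100100111010)·(00000000000100000000000000) mod 2 = 0+0+0+0+0+0+0+0+0+0+0+1+0+0+0+0+0+0+0+0+0+0+0+0+0+0 mod 2 = 1
  c[17] = d·G[:,17] = (11100110000110100100111010)·(00000000000010000000000000) mod 2 = 0+0+0+0+0+0+0+0+0+0+0+0+1+0+0+0+0+0+0+0+0+0+0+0+0+0 mod 2 = 1
  c[18] = d·G[:,18] = (11100110000110100100111010)·(00000000000001000000000000) mod 2 = 0+0+0+0+0+0+0+0+0+0+0+0+0+0+0+0+0+0+0+0+0+0+0+0+0+0 mod 2 = 0
  c[19] = d·G[:,19] = (11100110000110100100111010)·(00000000000000100000000000) mod 2 = 0+0+0+0+0+0+0+0+0+0+0+0+0+0+1+0+0+0+0+0+0+0+0+0+0+0 mod 2 = 1
  c[20] = d·G[:,20] = (11100110000110100100111010)·(00000000000000010000000000) mod 2 = 0+0+0+0+0+0+0+0+0+0+0+0+0+0+0+0+0+0+0+0+0+0+0+0+0+0 mod 2 = 0
  c[21] = d·G[:,21] = (11100110000110100100111010)·(00000000000000001000000000) mod 2 = 0+0+0+0+0+0+0+0+0+0+0+0+0+0+0+0+0+0+0+0+0+0+0+0+0+0 mod 2 = 0
  c[22] = d·G[:,22] = (11100110000110100100111010)·(00000000000000000100000000) mod 2 = 0+0+0+0+0+0+0+0+0+0+0+0+0+0+0+0+0+1+0+0+0+0+0+0+0+0 mod 2 = 1
  c[23] = d·G[:,23] = (11100110000110100100111010)·(00000000000000000010000000) mod 2 = 0+0+0+0+0+0+0+0+0+0+0+0+0+0+0+0+0+0+0+0+0+0+0+0+0+0 mod 2 = 0
  c[24] = d·G[:,24] = (11100110000110100100111010)·(00000000000000000001000000) mod 2 = 0+0+0+0+0+0+0+0+0+0+0+0+0+0+0+0+0+0+0+0+0+0+0+0+0+0 mod 2 = 0
  c[25] = d·G[:,25] = (11100110000110100100111010)·(00000000000000000000100000) mod 2 = 0+0+0+0+0+0+0+0+0+0+0+0+0+0+0+0+0+0+0+0+1+0+0+0+0+0 mod 2 = 1
  c[26] = d·G[:,26] = (11100110000110100100111010)·(00000000000000000000010000) mod 2 = 0+0+0+0+0+0+0+0+0+0+0+0+0+0+0+0+0+0+0+0+0+1+0+0+0+0 mod 2 = 1
  c[27] = d·G[:,27] = (11100110000110100100111010)·(00000000000000000000001000) mod 2 = 0+0+0+0+0+0+0+0+0+0+0+0+0+0+0+0+0+0+0+0+0+0+1+0+0+0 mod 2 = 1
  c[28] = d·G[:,28] = (11100110000110100100111010)·(00000000000000000000000100) mod 2 = 0+0+0+0+0+0+0+0+0+0+0+0+0+0+0+0+0+0+0+0+0+0+0+0+0+0 mod 2 = 0
  c[29] = d·G[:,29] = (11100110000110100100111010)·(00000000000000000000000010) mod 2 = 0+0+0+0+0+0+0+0+0+0+0+0+0+0+0+0+0+0+0+0+0+0+0+0+1+0 mod 2 = 1
  c[30] = d·G[:,30] = (11100110000110100100111010)·(00000000000000000000000001) mod 2 = 0+0+0+0+0+0+0+0+0+0+0+0+0+0+0+0+0+0+0+0+0+0+0+0+0+0 mod 2 = 0
Codeword = 0110110001100000110100100111010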